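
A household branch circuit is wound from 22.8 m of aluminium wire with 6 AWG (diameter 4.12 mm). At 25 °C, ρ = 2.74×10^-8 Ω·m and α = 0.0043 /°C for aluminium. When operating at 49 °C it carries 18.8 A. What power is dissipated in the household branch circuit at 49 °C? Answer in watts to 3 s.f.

18.3 W

A = π(4.12/2 mm)² = π(2.0600e-03 m)² = 1.333e-05 m²
R₍25₎ = ρL/A = (2.74×10^-8)(22.8)/(1.333e-05) = 0.04686 Ω
R₍49₎ = R₍25₎(1 + αΔT) = 0.04686 × (1 + 0.0043×24) = 0.0517 Ω
P = I²R = (18.8)² × 0.0517 = 18.3 W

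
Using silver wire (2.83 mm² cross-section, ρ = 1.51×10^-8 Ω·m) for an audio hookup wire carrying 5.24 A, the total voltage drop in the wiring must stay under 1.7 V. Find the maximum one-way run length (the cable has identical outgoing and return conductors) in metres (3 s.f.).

A = 2.83 mm² = 2.830e-06 m²
L_max = V_max·A/(2·ρI) = (1.7)(2.830e-06)/(2×1.51×10^-8×5.24) = 30.4 m

30.4 m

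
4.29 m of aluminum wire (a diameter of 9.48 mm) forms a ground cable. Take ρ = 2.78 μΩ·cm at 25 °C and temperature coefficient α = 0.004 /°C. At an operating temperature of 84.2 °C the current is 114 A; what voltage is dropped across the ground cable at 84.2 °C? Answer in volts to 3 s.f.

ρ = 2.78 μΩ·cm = 2.78×10^-8 Ω·m
A = π(d/2)² = π(4.7400e-03 m)² = 7.058e-05 m²
R₍25₎ = ρL/A = (2.78×10^-8)(4.29)/(7.058e-05) = 0.00169 Ω
R₍84.2₎ = R₍25₎(1 + αΔT) = 0.00169 × (1 + 0.004×59.2) = 0.00209 Ω
V = IR = 114 × 0.00209 = 0.238 V

0.238 V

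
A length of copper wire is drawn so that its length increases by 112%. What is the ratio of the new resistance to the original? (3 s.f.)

4.49

k = 1 + 112/100 = 2.12; volume constant ⇒ A' = A/k, so R' = k²R.
Factor = 4.49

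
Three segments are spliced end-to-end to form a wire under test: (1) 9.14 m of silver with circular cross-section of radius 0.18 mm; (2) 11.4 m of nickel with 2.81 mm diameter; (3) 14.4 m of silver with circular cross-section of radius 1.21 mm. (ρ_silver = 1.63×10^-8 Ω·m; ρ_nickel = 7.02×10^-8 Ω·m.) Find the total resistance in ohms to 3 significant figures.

1.64 Ω

Seg 1: A = πr² = π(1.8000e-04 m)² = 1.018e-07 m²
R_1 = (1.63×10^-8)(9.14)/(1.018e-07) = 1.464 Ω
Seg 2: A = π(d/2)² = π(1.4050e-03 m)² = 6.202e-06 m²
R_2 = (7.02×10^-8)(11.4)/(6.202e-06) = 0.129 Ω
Seg 3: A = πr² = π(1.2100e-03 m)² = 4.600e-06 m²
R_3 = (1.63×10^-8)(14.4)/(4.600e-06) = 0.05103 Ω
R_total = R_1 + R_2 + R_3 = 1.64 Ω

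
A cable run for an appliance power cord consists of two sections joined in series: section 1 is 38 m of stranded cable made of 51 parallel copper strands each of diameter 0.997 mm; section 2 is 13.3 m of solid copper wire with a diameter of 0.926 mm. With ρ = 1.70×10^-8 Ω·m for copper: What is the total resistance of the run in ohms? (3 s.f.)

0.352 Ω

Section 1: A_strand = π(4.9850e-04)² = 7.807e-07 m²; R₁ = ρL/(N·A_s) = (1.70×10^-8)(38)/(51×7.807e-07) = 0.01622 Ω
Section 2: A = π(d/2)² = π(4.6300e-04 m)² = 6.735e-07 m²
R₂ = (1.70×10^-8)(13.3)/(6.735e-07) = 0.3357 Ω
R = R₁ + R₂ = 0.352 Ω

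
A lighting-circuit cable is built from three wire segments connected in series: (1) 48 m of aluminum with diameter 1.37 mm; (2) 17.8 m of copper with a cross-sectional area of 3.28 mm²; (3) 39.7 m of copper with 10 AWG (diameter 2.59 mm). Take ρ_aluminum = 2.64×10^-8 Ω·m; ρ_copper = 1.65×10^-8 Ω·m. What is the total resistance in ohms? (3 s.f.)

1.07 Ω

Seg 1: A = π(d/2)² = π(6.8500e-04 m)² = 1.474e-06 m²
R_1 = (2.64×10^-8)(48)/(1.474e-06) = 0.8596 Ω
Seg 2: A = 3.28 mm² = 3.280e-06 m²
R_2 = (1.65×10^-8)(17.8)/(3.280e-06) = 0.08954 Ω
Seg 3: A = π(2.59/2 mm)² = π(1.2950e-03 m)² = 5.269e-06 m²
R_3 = (1.65×10^-8)(39.7)/(5.269e-06) = 0.1243 Ω
R_total = R_1 + R_2 + R_3 = 1.07 Ω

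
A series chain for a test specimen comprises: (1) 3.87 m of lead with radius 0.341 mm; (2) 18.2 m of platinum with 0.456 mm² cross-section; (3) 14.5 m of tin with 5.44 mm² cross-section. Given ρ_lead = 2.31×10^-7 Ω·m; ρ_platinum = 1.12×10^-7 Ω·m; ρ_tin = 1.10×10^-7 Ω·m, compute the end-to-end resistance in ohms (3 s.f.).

7.21 Ω

Seg 1: A = πr² = π(3.4100e-04 m)² = 3.653e-07 m²
R_1 = (2.31×10^-7)(3.87)/(3.653e-07) = 2.447 Ω
Seg 2: A = 0.456 mm² = 4.560e-07 m²
R_2 = (1.12×10^-7)(18.2)/(4.560e-07) = 4.47 Ω
Seg 3: A = 5.44 mm² = 5.440e-06 m²
R_3 = (1.10×10^-7)(14.5)/(5.440e-06) = 0.2932 Ω
R_total = R_1 + R_2 + R_3 = 7.21 Ω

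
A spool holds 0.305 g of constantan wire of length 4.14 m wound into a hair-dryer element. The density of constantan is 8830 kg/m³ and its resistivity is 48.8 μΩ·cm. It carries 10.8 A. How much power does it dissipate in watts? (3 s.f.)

ρ = 48.8 μΩ·cm = 4.88×10^-7 Ω·m
A = m/(density·L) = 3.050×10^-4/(8830×4.14) = 8.3433e-09 m²
R = ρL/A = (4.88×10^-7)(4.14)/(8.3433e-09) = 242.1 Ω
P = I²R = (10.8)² × 242.1 = 28200 W

28200 W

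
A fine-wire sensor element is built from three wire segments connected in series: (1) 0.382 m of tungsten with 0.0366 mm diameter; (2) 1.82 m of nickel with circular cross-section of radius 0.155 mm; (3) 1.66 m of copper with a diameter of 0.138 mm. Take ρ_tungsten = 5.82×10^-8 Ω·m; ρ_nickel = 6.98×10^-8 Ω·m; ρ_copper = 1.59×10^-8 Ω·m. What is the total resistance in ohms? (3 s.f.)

Seg 1: A = π(d/2)² = π(1.8300e-05 m)² = 1.052e-09 m²
R_1 = (5.82×10^-8)(0.382)/(1.052e-09) = 21.13 Ω
Seg 2: A = πr² = π(1.5500e-04 m)² = 7.548e-08 m²
R_2 = (6.98×10^-8)(1.82)/(7.548e-08) = 1.683 Ω
Seg 3: A = π(d/2)² = π(6.9000e-05 m)² = 1.496e-08 m²
R_3 = (1.59×10^-8)(1.66)/(1.496e-08) = 1.765 Ω
R_total = R_1 + R_2 + R_3 = 24.6 Ω

24.6 Ω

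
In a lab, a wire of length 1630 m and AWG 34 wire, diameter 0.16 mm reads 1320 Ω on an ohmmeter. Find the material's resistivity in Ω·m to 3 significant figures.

1.63×10^-8 Ω·m

A = π(0.16/2 mm)² = π(8.0000e-05 m)² = 2.011e-08 m²
ρ = RA/L = (1320)(2.011e-08)/(1630) = 1.63×10^-8 Ω·m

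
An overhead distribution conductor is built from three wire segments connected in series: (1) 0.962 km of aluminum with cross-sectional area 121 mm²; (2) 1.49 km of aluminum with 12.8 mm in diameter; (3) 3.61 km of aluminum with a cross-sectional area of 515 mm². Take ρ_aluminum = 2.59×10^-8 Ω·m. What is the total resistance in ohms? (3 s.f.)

0.687 Ω

Seg 1: A = 121 mm² = 1.210e-04 m²
R_1 = (2.59×10^-8)(962)/(1.210e-04) = 0.2059 Ω
Seg 2: A = π(d/2)² = π(6.4000e-03 m)² = 1.287e-04 m²
R_2 = (2.59×10^-8)(1490)/(1.287e-04) = 0.2999 Ω
Seg 3: A = 515 mm² = 5.150e-04 m²
R_3 = (2.59×10^-8)(3610)/(5.150e-04) = 0.1816 Ω
R_total = R_1 + R_2 + R_3 = 0.687 Ω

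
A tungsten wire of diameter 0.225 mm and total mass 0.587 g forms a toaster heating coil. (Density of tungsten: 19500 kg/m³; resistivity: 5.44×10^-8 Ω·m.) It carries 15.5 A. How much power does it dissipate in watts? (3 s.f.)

A = π(d/2)² = π(1.1250e-04 m)² = 3.9761e-08 m²
L = m/(density·A) = 5.870×10^-4/(19500×3.9761e-08) = 0.7571 m
R = ρL/A = (5.44×10^-8)(0.7571)/(3.9761e-08) = 1.036 Ω
P = I²R = (15.5)² × 1.036 = 249 W

249 W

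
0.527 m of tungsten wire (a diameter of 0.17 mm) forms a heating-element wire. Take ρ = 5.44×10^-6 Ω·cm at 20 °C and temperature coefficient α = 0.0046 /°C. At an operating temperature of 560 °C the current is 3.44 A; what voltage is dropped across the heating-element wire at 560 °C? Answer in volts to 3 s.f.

ρ = 5.44×10^-6 Ω·cm = 5.44×10^-8 Ω·m
A = π(d/2)² = π(8.5000e-05 m)² = 2.270e-08 m²
R₍20₎ = ρL/A = (5.44×10^-8)(0.527)/(2.270e-08) = 1.263 Ω
R₍560₎ = R₍20₎(1 + αΔT) = 1.263 × (1 + 0.0046×540) = 4.4 Ω
V = IR = 3.44 × 4.4 = 15.1 V

15.1 V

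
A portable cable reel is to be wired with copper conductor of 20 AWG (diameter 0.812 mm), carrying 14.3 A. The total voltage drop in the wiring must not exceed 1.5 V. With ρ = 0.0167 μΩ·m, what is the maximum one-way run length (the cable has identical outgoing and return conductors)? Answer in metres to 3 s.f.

ρ = 0.0167 μΩ·m = 1.67×10^-8 Ω·m
A = π(0.812/2 mm)² = π(4.0600e-04 m)² = 5.178e-07 m²
L_max = V_max·A/(2·ρI) = (1.5)(5.178e-07)/(2×1.67×10^-8×14.3) = 1.63 m

1.63 m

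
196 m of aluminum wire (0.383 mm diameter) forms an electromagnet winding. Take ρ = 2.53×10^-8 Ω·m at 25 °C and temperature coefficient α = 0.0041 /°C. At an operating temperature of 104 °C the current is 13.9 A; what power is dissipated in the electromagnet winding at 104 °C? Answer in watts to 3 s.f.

11000 W

A = π(d/2)² = π(1.9150e-04 m)² = 1.152e-07 m²
R₍25₎ = ρL/A = (2.53×10^-8)(196)/(1.152e-07) = 43.04 Ω
R₍104₎ = R₍25₎(1 + αΔT) = 43.04 × (1 + 0.0041×79) = 56.98 Ω
P = I²R = (13.9)² × 56.98 = 11000 W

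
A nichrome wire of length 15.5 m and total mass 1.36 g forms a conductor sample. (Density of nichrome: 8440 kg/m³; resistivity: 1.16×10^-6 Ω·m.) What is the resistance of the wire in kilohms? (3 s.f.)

A = m/(density·L) = 0.00136/(8440×15.5) = 1.0396e-08 m²
R = ρL/A = (1.16×10^-6)(15.5)/(1.0396e-08) = 1.73 kΩ

1.73 kΩ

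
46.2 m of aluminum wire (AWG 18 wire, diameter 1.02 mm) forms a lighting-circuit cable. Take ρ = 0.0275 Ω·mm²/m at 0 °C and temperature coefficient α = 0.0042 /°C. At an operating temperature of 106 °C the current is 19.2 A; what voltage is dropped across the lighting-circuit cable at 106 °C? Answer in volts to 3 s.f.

ρ = 0.0275 Ω·mm²/m = 2.75×10^-8 Ω·m
A = π(1.02/2 mm)² = π(5.1000e-04 m)² = 8.171e-07 m²
R₍0₎ = ρL/A = (2.75×10^-8)(46.2)/(8.171e-07) = 1.555 Ω
R₍106₎ = R₍0₎(1 + αΔT) = 1.555 × (1 + 0.0042×106) = 2.247 Ω
V = IR = 19.2 × 2.247 = 43.1 V

43.1 V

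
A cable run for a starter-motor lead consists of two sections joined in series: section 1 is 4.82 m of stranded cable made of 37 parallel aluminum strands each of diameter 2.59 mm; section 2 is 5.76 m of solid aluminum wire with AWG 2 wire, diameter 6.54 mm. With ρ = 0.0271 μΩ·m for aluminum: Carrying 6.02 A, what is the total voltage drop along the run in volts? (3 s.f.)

ρ = 0.0271 μΩ·m = 2.71×10^-8 Ω·m
Section 1: A_strand = π(1.2950e-03)² = 5.269e-06 m²; R₁ = ρL/(N·A_s) = (2.71×10^-8)(4.82)/(37×5.269e-06) = 6.701×10^-4 Ω
Section 2: A = π(6.54/2 mm)² = π(3.2700e-03 m)² = 3.359e-05 m²
R₂ = (2.71×10^-8)(5.76)/(3.359e-05) = 0.004647 Ω
R = R₁ + R₂ = 0.005317 Ω
V = IR = 6.02 × 0.005317 = 0.0320 V

0.0320 V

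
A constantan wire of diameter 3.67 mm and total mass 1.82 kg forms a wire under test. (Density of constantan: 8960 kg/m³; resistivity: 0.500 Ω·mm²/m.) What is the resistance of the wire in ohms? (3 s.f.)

ρ = 0.500 Ω·mm²/m = 5.00×10^-7 Ω·m
A = π(d/2)² = π(1.8350e-03 m)² = 1.0578e-05 m²
L = m/(density·A) = 1.82/(8960×1.0578e-05) = 19.2 m
R = ρL/A = (5.00×10^-7)(19.2)/(1.0578e-05) = 0.908 Ω

0.908 Ω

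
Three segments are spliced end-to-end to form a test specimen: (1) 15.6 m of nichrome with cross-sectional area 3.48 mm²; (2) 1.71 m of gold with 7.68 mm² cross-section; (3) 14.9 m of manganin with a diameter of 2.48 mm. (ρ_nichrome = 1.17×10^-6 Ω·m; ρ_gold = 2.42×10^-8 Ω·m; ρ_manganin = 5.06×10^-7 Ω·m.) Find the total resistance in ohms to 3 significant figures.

Seg 1: A = 3.48 mm² = 3.480e-06 m²
R_1 = (1.17×10^-6)(15.6)/(3.480e-06) = 5.245 Ω
Seg 2: A = 7.68 mm² = 7.680e-06 m²
R_2 = (2.42×10^-8)(1.71)/(7.680e-06) = 0.005388 Ω
Seg 3: A = π(d/2)² = π(1.2400e-03 m)² = 4.831e-06 m²
R_3 = (5.06×10^-7)(14.9)/(4.831e-06) = 1.561 Ω
R_total = R_1 + R_2 + R_3 = 6.81 Ω

6.81 Ω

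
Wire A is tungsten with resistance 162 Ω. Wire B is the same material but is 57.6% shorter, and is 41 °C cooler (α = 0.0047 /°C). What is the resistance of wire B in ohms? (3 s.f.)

55.5 Ω

R ∝ ρL/d² with ρ ∝ (1+αΔT), so R_B/R_A = (1 − 57.6/100) × (1 − 0.0047×41)
= 0.424 × 0.8073 = 0.3423
R_B = 0.3423 × 162 = 55.5 Ω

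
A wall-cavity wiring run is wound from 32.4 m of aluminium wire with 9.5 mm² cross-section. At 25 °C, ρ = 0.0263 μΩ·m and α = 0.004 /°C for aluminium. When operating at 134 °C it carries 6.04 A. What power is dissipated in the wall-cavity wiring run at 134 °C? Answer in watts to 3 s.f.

ρ = 0.0263 μΩ·m = 2.63×10^-8 Ω·m
A = 9.5 mm² = 9.500e-06 m²
R₍25₎ = ρL/A = (2.63×10^-8)(32.4)/(9.500e-06) = 0.0897 Ω
R₍134₎ = R₍25₎(1 + αΔT) = 0.0897 × (1 + 0.004×109) = 0.1288 Ω
P = I²R = (6.04)² × 0.1288 = 4.70 W

4.70 W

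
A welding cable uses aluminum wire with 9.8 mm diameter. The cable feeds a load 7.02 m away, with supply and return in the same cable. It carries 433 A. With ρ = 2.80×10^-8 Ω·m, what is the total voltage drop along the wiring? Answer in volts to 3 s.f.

A = π(d/2)² = π(4.9000e-03 m)² = 7.543e-05 m²
Total conductor length (both ways) L = 2 × 7.02 = 14.04 m
R = ρL/A = (2.80×10^-8)(14.04)/(7.543e-05) = 0.005212 Ω
V = IR = 433 × 0.005212 = 2.26 V

2.26 V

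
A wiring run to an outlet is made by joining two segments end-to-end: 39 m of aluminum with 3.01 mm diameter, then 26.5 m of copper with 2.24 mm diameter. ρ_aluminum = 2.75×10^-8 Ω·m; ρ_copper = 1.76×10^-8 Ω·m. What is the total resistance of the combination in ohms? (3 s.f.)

Segment 1: A = π(d/2)² = π(1.5050e-03 m)² = 7.116e-06 m²
R₁ = ρL/A = (2.75×10^-8)(39)/(7.116e-06) = 0.1507 Ω
Segment 2: A = π(d/2)² = π(1.1200e-03 m)² = 3.941e-06 m²
R₂ = (1.76×10^-8)(26.5)/(3.941e-06) = 0.1184 Ω
R = R₁ + R₂ = 0.269 Ω

0.269 Ω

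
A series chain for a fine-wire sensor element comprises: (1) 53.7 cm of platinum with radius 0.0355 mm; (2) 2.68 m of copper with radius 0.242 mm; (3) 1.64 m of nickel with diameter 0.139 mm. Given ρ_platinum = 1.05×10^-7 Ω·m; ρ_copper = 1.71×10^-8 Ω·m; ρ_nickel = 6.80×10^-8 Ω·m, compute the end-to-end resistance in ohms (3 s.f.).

21.8 Ω

Seg 1: A = πr² = π(3.5500e-05 m)² = 3.959e-09 m²
R_1 = (1.05×10^-7)(0.537)/(3.959e-09) = 14.24 Ω
Seg 2: A = πr² = π(2.4200e-04 m)² = 1.840e-07 m²
R_2 = (1.71×10^-8)(2.68)/(1.840e-07) = 0.2491 Ω
Seg 3: A = π(d/2)² = π(6.9500e-05 m)² = 1.517e-08 m²
R_3 = (6.80×10^-8)(1.64)/(1.517e-08) = 7.349 Ω
R_total = R_1 + R_2 + R_3 = 21.8 Ω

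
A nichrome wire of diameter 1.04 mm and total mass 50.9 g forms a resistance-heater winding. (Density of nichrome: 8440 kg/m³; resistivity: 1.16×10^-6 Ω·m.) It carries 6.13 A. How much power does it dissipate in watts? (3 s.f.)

A = π(d/2)² = π(5.2000e-04 m)² = 8.4949e-07 m²
L = m/(density·A) = 0.0509/(8440×8.4949e-07) = 7.099 m
R = ρL/A = (1.16×10^-6)(7.099)/(8.4949e-07) = 9.694 Ω
P = I²R = (6.13)² × 9.694 = 364 W

364 W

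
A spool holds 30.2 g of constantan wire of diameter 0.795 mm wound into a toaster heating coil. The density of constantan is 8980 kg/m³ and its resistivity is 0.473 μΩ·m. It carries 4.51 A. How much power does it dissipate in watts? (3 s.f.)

ρ = 0.473 μΩ·m = 4.73×10^-7 Ω·m
A = π(d/2)² = π(3.9750e-04 m)² = 4.9639e-07 m²
L = m/(density·A) = 0.0302/(8980×4.9639e-07) = 6.775 m
R = ρL/A = (4.73×10^-7)(6.775)/(4.9639e-07) = 6.456 Ω
P = I²R = (4.51)² × 6.456 = 131 W

131 W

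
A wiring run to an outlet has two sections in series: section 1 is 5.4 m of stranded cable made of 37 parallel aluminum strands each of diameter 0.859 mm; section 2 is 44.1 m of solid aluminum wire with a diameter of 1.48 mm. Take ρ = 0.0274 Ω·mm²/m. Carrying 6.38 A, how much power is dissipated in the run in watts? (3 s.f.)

28.9 W

ρ = 0.0274 Ω·mm²/m = 2.74×10^-8 Ω·m
Section 1: A_strand = π(4.2950e-04)² = 5.795e-07 m²; R₁ = ρL/(N·A_s) = (2.74×10^-8)(5.4)/(37×5.795e-07) = 0.0069 Ω
Section 2: A = π(d/2)² = π(7.4000e-04 m)² = 1.720e-06 m²
R₂ = (2.74×10^-8)(44.1)/(1.720e-06) = 0.7024 Ω
R = R₁ + R₂ = 0.7093 Ω
P = I²R = (6.38)² × 0.7093 = 28.9 W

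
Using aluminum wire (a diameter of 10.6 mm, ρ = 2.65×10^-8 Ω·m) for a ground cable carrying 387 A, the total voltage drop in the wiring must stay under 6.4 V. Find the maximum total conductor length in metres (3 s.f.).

55.1 m

A = π(d/2)² = π(5.3000e-03 m)² = 8.825e-05 m²
L_max = V_max·A/(1·ρI) = (6.4)(8.825e-05)/(2.65×10^-8×387) = 55.1 m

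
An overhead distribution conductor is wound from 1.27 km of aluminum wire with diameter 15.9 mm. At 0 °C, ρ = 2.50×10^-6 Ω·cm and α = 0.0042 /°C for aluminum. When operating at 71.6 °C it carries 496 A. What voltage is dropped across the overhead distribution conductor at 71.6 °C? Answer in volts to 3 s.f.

ρ = 2.50×10^-6 Ω·cm = 2.50×10^-8 Ω·m
A = π(d/2)² = π(7.9500e-03 m)² = 1.986e-04 m²
R₍0₎ = ρL/A = (2.50×10^-8)(1270)/(1.986e-04) = 0.1599 Ω
R₍71.6₎ = R₍0₎(1 + αΔT) = 0.1599 × (1 + 0.0042×71.6) = 0.208 Ω
V = IR = 496 × 0.208 = 103 V

103 V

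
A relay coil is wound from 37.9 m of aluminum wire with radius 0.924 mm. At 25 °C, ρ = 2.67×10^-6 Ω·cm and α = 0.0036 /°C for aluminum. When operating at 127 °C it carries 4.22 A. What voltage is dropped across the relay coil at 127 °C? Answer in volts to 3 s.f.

2.18 V

ρ = 2.67×10^-6 Ω·cm = 2.67×10^-8 Ω·m
A = πr² = π(9.2400e-04 m)² = 2.682e-06 m²
R₍25₎ = ρL/A = (2.67×10^-8)(37.9)/(2.682e-06) = 0.3773 Ω
R₍127₎ = R₍25₎(1 + αΔT) = 0.3773 × (1 + 0.0036×102) = 0.5158 Ω
V = IR = 4.22 × 0.5158 = 2.18 V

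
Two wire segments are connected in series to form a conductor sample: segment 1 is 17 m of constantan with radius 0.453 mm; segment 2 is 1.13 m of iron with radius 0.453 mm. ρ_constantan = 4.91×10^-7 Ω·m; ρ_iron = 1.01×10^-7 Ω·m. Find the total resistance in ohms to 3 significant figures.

Segment 1: A = πr² = π(4.5300e-04 m)² = 6.447e-07 m²
R₁ = ρL/A = (4.91×10^-7)(17)/(6.447e-07) = 12.95 Ω
R₂ = (1.01×10^-7)(1.13)/(6.447e-07) = 0.177 Ω
R = R₁ + R₂ = 13.1 Ω

13.1 Ω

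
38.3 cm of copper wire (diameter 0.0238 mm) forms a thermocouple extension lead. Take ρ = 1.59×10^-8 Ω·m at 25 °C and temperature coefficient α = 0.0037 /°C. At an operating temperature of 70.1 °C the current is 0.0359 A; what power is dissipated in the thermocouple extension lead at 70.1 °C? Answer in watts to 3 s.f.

0.0206 W

A = π(d/2)² = π(1.1900e-05 m)² = 4.449e-10 m²
R₍25₎ = ρL/A = (1.59×10^-8)(0.383)/(4.449e-10) = 13.69 Ω
R₍70.1₎ = R₍25₎(1 + αΔT) = 13.69 × (1 + 0.0037×45.1) = 15.97 Ω
P = I²R = (0.0359)² × 15.97 = 0.0206 W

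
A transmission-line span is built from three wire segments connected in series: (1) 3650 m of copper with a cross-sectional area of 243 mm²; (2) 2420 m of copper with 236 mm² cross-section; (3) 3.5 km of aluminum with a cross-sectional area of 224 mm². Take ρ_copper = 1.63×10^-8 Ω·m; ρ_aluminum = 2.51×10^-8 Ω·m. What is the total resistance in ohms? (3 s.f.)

0.804 Ω

Seg 1: A = 243 mm² = 2.430e-04 m²
R_1 = (1.63×10^-8)(3650)/(2.430e-04) = 0.2448 Ω
Seg 2: A = 236 mm² = 2.360e-04 m²
R_2 = (1.63×10^-8)(2420)/(2.360e-04) = 0.1671 Ω
Seg 3: A = 224 mm² = 2.240e-04 m²
R_3 = (2.51×10^-8)(3500)/(2.240e-04) = 0.3922 Ω
R_total = R_1 + R_2 + R_3 = 0.804 Ω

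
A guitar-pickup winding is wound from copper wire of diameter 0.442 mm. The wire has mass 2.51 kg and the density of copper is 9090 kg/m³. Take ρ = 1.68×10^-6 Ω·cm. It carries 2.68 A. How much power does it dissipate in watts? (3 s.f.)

1420 W

ρ = 1.68×10^-6 Ω·cm = 1.68×10^-8 Ω·m
A = π(d/2)² = π(2.2100e-04 m)² = 1.5344e-07 m²
L = m/(density·A) = 2.51/(9090×1.5344e-07) = 1800 m
R = ρL/A = (1.68×10^-8)(1800)/(1.5344e-07) = 197 Ω
P = I²R = (2.68)² × 197 = 1420 W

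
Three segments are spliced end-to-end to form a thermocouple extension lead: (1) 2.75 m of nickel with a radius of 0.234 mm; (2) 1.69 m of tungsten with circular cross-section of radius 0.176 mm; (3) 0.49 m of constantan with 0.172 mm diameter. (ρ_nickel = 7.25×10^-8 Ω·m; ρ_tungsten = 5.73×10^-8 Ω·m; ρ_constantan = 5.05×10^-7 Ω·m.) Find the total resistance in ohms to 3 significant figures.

Seg 1: A = πr² = π(2.3400e-04 m)² = 1.720e-07 m²
R_1 = (7.25×10^-8)(2.75)/(1.720e-07) = 1.159 Ω
Seg 2: A = πr² = π(1.7600e-04 m)² = 9.731e-08 m²
R_2 = (5.73×10^-8)(1.69)/(9.731e-08) = 0.9951 Ω
Seg 3: A = π(d/2)² = π(8.6000e-05 m)² = 2.324e-08 m²
R_3 = (5.05×10^-7)(0.49)/(2.324e-08) = 10.65 Ω
R_total = R_1 + R_2 + R_3 = 12.8 Ω

12.8 Ω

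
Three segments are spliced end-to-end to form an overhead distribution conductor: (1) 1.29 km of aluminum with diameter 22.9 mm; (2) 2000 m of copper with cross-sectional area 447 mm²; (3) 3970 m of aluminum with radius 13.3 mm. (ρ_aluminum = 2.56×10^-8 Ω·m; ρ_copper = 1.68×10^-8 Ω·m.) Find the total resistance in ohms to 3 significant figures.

0.338 Ω

Seg 1: A = π(d/2)² = π(1.1450e-02 m)² = 4.119e-04 m²
R_1 = (2.56×10^-8)(1290)/(4.119e-04) = 0.08018 Ω
Seg 2: A = 447 mm² = 4.470e-04 m²
R_2 = (1.68×10^-8)(2000)/(4.470e-04) = 0.07517 Ω
Seg 3: A = πr² = π(1.3300e-02 m)² = 5.557e-04 m²
R_3 = (2.56×10^-8)(3970)/(5.557e-04) = 0.1829 Ω
R_total = R_1 + R_2 + R_3 = 0.338 Ω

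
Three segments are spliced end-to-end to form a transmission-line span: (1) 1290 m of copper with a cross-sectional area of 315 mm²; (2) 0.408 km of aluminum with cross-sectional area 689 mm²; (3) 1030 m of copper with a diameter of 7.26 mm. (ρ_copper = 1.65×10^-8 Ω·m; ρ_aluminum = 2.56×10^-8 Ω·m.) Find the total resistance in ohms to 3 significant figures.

Seg 1: A = 315 mm² = 3.150e-04 m²
R_1 = (1.65×10^-8)(1290)/(3.150e-04) = 0.06757 Ω
Seg 2: A = 689 mm² = 6.890e-04 m²
R_2 = (2.56×10^-8)(408)/(6.890e-04) = 0.01516 Ω
Seg 3: A = π(d/2)² = π(3.6300e-03 m)² = 4.140e-05 m²
R_3 = (1.65×10^-8)(1030)/(4.140e-05) = 0.4105 Ω
R_total = R_1 + R_2 + R_3 = 0.493 Ω

0.493 Ω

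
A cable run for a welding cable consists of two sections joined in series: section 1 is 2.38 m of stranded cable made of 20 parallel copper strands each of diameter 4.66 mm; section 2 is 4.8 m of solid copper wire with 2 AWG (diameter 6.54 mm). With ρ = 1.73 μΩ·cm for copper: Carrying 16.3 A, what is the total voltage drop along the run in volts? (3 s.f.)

ρ = 1.73 μΩ·cm = 1.73×10^-8 Ω·m
Section 1: A_strand = π(2.3300e-03)² = 1.706e-05 m²; R₁ = ρL/(N·A_s) = (1.73×10^-8)(2.38)/(20×1.706e-05) = 1.207×10^-4 Ω
Section 2: A = π(6.54/2 mm)² = π(3.2700e-03 m)² = 3.359e-05 m²
R₂ = (1.73×10^-8)(4.8)/(3.359e-05) = 0.002472 Ω
R = R₁ + R₂ = 0.002593 Ω
V = IR = 16.3 × 0.002593 = 0.0423 V

0.0423 V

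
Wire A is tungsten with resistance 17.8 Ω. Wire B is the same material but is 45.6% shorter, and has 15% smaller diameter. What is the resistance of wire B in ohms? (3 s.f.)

R ∝ L/d², so R_B/R_A = (1 − 45.6/100) × (1 − 15/100)⁻²
= 0.544 × 1.384 = 0.7529
R_B = 0.7529 × 17.8 = 13.4 Ω

13.4 Ω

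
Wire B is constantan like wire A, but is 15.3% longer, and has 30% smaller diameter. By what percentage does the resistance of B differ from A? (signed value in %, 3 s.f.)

135%

R ∝ L/d², so R_B/R_A = (1 + 15.3/100) × (1 − 30/100)⁻²
= 1.153 × 2.041 = 2.353
(R_B − R_A)/R_A = 2.353 − 1 = 135%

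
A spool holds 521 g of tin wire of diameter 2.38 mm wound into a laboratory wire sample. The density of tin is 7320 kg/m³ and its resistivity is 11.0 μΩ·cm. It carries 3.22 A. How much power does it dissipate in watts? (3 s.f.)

4.10 W

ρ = 11.0 μΩ·cm = 1.10×10^-7 Ω·m
A = π(d/2)² = π(1.1900e-03 m)² = 4.4488e-06 m²
L = m/(density·A) = 0.521/(7320×4.4488e-06) = 16 m
R = ρL/A = (1.10×10^-7)(16)/(4.4488e-06) = 0.3956 Ω
P = I²R = (3.22)² × 0.3956 = 4.10 W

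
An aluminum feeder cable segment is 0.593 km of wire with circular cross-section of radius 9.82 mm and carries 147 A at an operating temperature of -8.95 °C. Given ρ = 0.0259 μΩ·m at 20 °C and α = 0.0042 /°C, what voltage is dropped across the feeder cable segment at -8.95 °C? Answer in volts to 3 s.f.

6.55 V

ρ = 0.0259 μΩ·m = 2.59×10^-8 Ω·m
A = πr² = π(9.8200e-03 m)² = 3.030e-04 m²
R₍20₎ = ρL/A = (2.59×10^-8)(593)/(3.030e-04) = 0.0507 Ω
R₍-8.95₎ = R₍20₎(1 + αΔT) = 0.0507 × (1 + 0.0042×-28.9) = 0.04453 Ω
V = IR = 147 × 0.04453 = 6.55 V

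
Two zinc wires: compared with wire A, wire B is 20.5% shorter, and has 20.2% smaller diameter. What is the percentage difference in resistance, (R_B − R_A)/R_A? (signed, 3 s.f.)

R ∝ L/d², so R_B/R_A = (1 − 20.5/100) × (1 − 20.2/100)⁻²
= 0.795 × 1.57 = 1.248
(R_B − R_A)/R_A = 1.248 − 1 = 24.8%

24.8%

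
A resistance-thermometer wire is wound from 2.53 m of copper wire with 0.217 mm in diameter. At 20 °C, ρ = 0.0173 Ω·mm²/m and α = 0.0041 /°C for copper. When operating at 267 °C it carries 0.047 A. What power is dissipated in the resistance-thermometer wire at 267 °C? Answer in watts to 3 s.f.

0.00526 W

ρ = 0.0173 Ω·mm²/m = 1.73×10^-8 Ω·m
A = π(d/2)² = π(1.0850e-04 m)² = 3.698e-08 m²
R₍20₎ = ρL/A = (1.73×10^-8)(2.53)/(3.698e-08) = 1.183 Ω
R₍267₎ = R₍20₎(1 + αΔT) = 1.183 × (1 + 0.0041×247) = 2.382 Ω
P = I²R = (0.047)² × 2.382 = 0.00526 W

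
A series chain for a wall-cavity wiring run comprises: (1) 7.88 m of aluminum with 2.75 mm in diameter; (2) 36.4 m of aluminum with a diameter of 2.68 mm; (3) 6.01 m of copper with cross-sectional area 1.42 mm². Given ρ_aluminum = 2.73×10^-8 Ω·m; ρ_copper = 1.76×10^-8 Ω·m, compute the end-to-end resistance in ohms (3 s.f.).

Seg 1: A = π(d/2)² = π(1.3750e-03 m)² = 5.940e-06 m²
R_1 = (2.73×10^-8)(7.88)/(5.940e-06) = 0.03622 Ω
Seg 2: A = π(d/2)² = π(1.3400e-03 m)² = 5.641e-06 m²
R_2 = (2.73×10^-8)(36.4)/(5.641e-06) = 0.1762 Ω
Seg 3: A = 1.42 mm² = 1.420e-06 m²
R_3 = (1.76×10^-8)(6.01)/(1.420e-06) = 0.07449 Ω
R_total = R_1 + R_2 + R_3 = 0.287 Ω

0.287 Ω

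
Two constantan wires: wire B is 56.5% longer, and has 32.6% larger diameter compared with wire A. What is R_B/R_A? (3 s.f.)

R ∝ L/d², so R_B/R_A = (1 + 56.5/100) × (1 + 32.6/100)⁻²
= 1.565 × 0.5687 = 0.890

0.890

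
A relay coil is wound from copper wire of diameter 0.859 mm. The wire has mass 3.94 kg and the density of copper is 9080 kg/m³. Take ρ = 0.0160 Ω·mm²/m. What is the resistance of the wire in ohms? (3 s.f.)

ρ = 0.0160 Ω·mm²/m = 1.60×10^-8 Ω·m
A = π(d/2)² = π(4.2950e-04 m)² = 5.7953e-07 m²
L = m/(density·A) = 3.94/(9080×5.7953e-07) = 748.7 m
R = ρL/A = (1.60×10^-8)(748.7)/(5.7953e-07) = 20.7 Ω

20.7 Ω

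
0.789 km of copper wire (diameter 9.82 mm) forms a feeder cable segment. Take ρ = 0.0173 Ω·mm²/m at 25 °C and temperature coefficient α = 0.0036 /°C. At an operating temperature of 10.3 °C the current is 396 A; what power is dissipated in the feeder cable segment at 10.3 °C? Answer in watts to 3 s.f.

ρ = 0.0173 Ω·mm²/m = 1.73×10^-8 Ω·m
A = π(d/2)² = π(4.9100e-03 m)² = 7.574e-05 m²
R₍25₎ = ρL/A = (1.73×10^-8)(789)/(7.574e-05) = 0.1802 Ω
R₍10.3₎ = R₍25₎(1 + αΔT) = 0.1802 × (1 + 0.0036×-14.7) = 0.1707 Ω
P = I²R = (396)² × 0.1707 = 26800 W

26800 W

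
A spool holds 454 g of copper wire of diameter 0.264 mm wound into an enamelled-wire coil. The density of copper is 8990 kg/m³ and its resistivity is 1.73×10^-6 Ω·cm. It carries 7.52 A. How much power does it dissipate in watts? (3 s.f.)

ρ = 1.73×10^-6 Ω·cm = 1.73×10^-8 Ω·m
A = π(d/2)² = π(1.3200e-04 m)² = 5.4739e-08 m²
L = m/(density·A) = 0.454/(8990×5.4739e-08) = 922.6 m
R = ρL/A = (1.73×10^-8)(922.6)/(5.4739e-08) = 291.6 Ω
P = I²R = (7.52)² × 291.6 = 16500 W

16500 W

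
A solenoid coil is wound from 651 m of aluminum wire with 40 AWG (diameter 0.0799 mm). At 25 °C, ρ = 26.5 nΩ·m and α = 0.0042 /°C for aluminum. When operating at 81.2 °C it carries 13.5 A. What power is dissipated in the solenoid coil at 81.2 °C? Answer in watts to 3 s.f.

ρ = 26.5 nΩ·m = 2.65×10^-8 Ω·m
A = π(0.0799/2 mm)² = π(3.9950e-05 m)² = 5.014e-09 m²
R₍25₎ = ρL/A = (2.65×10^-8)(651)/(5.014e-09) = 3441 Ω
R₍81.2₎ = R₍25₎(1 + αΔT) = 3441 × (1 + 0.0042×56.2) = 4253 Ω
P = I²R = (13.5)² × 4253 = 7.75×10^5 W

7.75×10^5 W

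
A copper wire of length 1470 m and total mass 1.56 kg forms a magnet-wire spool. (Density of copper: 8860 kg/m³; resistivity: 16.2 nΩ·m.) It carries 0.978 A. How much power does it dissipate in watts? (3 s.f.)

190 W

ρ = 16.2 nΩ·m = 1.62×10^-8 Ω·m
A = m/(density·L) = 1.56/(8860×1470) = 1.1978e-07 m²
R = ρL/A = (1.62×10^-8)(1470)/(1.1978e-07) = 198.8 Ω
P = I²R = (0.978)² × 198.8 = 190 W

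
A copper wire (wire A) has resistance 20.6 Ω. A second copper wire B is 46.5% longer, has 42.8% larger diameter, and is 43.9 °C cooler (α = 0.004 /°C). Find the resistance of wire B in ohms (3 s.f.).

R ∝ ρL/d² with ρ ∝ (1+αΔT), so R_B/R_A = (1 + 46.5/100) × (1 + 42.8/100)⁻² × (1 − 0.004×43.9)
= 1.465 × 0.4904 × 0.8244 = 0.5923
R_B = 0.5923 × 20.6 = 12.2 Ω

12.2 Ω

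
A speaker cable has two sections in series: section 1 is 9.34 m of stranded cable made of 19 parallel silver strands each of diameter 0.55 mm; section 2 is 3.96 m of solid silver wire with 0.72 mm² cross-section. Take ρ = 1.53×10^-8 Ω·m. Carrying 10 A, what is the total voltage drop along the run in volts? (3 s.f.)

Section 1: A_strand = π(2.7500e-04)² = 2.376e-07 m²; R₁ = ρL/(N·A_s) = (1.53×10^-8)(9.34)/(19×2.376e-07) = 0.03166 Ω
Section 2: A = 0.72 mm² = 7.200e-07 m²
R₂ = (1.53×10^-8)(3.96)/(7.200e-07) = 0.08415 Ω
R = R₁ + R₂ = 0.1158 Ω
V = IR = 10 × 0.1158 = 1.16 V

1.16 V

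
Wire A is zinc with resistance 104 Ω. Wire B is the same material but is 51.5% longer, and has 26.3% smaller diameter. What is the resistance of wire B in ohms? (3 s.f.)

R ∝ L/d², so R_B/R_A = (1 + 51.5/100) × (1 − 26.3/100)⁻²
= 1.515 × 1.841 = 2.789
R_B = 2.789 × 104 = 290 Ω

290 Ω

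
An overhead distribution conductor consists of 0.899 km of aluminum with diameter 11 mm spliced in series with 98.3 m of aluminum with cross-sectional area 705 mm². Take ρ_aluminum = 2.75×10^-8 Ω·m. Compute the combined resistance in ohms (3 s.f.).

0.264 Ω

Segment 1: A = π(d/2)² = π(5.5000e-03 m)² = 9.503e-05 m²
R₁ = ρL/A = (2.75×10^-8)(899)/(9.503e-05) = 0.2601 Ω
Segment 2: A = 705 mm² = 7.050e-04 m²
R₂ = (2.75×10^-8)(98.3)/(7.050e-04) = 0.003834 Ω
R = R₁ + R₂ = 0.264 Ω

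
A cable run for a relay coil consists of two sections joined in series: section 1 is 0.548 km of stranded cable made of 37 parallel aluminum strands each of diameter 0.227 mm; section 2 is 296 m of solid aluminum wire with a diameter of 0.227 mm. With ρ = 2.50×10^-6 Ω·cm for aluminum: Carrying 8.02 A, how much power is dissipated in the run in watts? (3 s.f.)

ρ = 2.50×10^-6 Ω·cm = 2.50×10^-8 Ω·m
Section 1: A_strand = π(1.1350e-04)² = 4.047e-08 m²; R₁ = ρL/(N·A_s) = (2.50×10^-8)(548)/(37×4.047e-08) = 9.149 Ω
Section 2: A = π(d/2)² = π(1.1350e-04 m)² = 4.047e-08 m²
R₂ = (2.50×10^-8)(296)/(4.047e-08) = 182.8 Ω
R = R₁ + R₂ = 192 Ω
P = I²R = (8.02)² × 192 = 12300 W

12300 W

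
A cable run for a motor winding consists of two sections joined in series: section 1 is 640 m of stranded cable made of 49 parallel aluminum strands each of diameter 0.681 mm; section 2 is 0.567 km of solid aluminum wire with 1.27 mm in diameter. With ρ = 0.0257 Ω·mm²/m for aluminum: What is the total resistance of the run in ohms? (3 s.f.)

ρ = 0.0257 Ω·mm²/m = 2.57×10^-8 Ω·m
Section 1: A_strand = π(3.4050e-04)² = 3.642e-07 m²; R₁ = ρL/(N·A_s) = (2.57×10^-8)(640)/(49×3.642e-07) = 0.9216 Ω
Section 2: A = π(d/2)² = π(6.3500e-04 m)² = 1.267e-06 m²
R₂ = (2.57×10^-8)(567)/(1.267e-06) = 11.5 Ω
R = R₁ + R₂ = 12.4 Ω

12.4 Ω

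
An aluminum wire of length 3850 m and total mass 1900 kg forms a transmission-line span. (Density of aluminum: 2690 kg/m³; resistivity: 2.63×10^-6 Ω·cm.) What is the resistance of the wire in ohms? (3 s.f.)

ρ = 2.63×10^-6 Ω·cm = 2.63×10^-8 Ω·m
A = m/(density·L) = 1900/(2690×3850) = 1.8346e-04 m²
R = ρL/A = (2.63×10^-8)(3850)/(1.8346e-04) = 0.552 Ω

0.552 Ω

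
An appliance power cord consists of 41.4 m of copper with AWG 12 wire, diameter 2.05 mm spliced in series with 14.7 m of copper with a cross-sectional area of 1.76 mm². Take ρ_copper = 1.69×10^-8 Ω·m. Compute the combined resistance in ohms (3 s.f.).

Segment 1: A = π(2.05/2 mm)² = π(1.0250e-03 m)² = 3.301e-06 m²
R₁ = ρL/A = (1.69×10^-8)(41.4)/(3.301e-06) = 0.212 Ω
Segment 2: A = 1.76 mm² = 1.760e-06 m²
R₂ = (1.69×10^-8)(14.7)/(1.760e-06) = 0.1412 Ω
R = R₁ + R₂ = 0.353 Ω

0.353 Ω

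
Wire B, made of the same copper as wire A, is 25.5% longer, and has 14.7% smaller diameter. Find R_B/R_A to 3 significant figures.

R ∝ L/d², so R_B/R_A = (1 + 25.5/100) × (1 − 14.7/100)⁻²
= 1.255 × 1.374 = 1.72

1.72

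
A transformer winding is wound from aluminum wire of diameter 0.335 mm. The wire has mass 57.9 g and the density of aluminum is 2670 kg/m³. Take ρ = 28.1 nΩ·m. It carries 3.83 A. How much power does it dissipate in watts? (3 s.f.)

1150 W

ρ = 28.1 nΩ·m = 2.81×10^-8 Ω·m
A = π(d/2)² = π(1.6750e-04 m)² = 8.8141e-08 m²
L = m/(density·A) = 0.0579/(2670×8.8141e-08) = 246 m
R = ρL/A = (2.81×10^-8)(246)/(8.8141e-08) = 78.44 Ω
P = I²R = (3.83)² × 78.44 = 1150 W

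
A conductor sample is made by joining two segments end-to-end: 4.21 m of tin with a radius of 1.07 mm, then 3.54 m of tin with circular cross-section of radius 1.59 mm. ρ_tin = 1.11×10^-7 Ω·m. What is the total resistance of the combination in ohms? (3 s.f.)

0.179 Ω

Segment 1: A = πr² = π(1.0700e-03 m)² = 3.597e-06 m²
R₁ = ρL/A = (1.11×10^-7)(4.21)/(3.597e-06) = 0.1299 Ω
Segment 2: A = πr² = π(1.5900e-03 m)² = 7.942e-06 m²
R₂ = (1.11×10^-7)(3.54)/(7.942e-06) = 0.04947 Ω
R = R₁ + R₂ = 0.179 Ω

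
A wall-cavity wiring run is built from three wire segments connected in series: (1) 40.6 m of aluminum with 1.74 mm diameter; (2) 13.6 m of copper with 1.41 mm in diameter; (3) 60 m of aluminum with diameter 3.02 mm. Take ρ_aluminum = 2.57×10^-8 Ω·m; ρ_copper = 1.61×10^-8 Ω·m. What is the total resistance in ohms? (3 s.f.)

0.794 Ω

Seg 1: A = π(d/2)² = π(8.7000e-04 m)² = 2.378e-06 m²
R_1 = (2.57×10^-8)(40.6)/(2.378e-06) = 0.4388 Ω
Seg 2: A = π(d/2)² = π(7.0500e-04 m)² = 1.561e-06 m²
R_2 = (1.61×10^-8)(13.6)/(1.561e-06) = 0.1402 Ω
Seg 3: A = π(d/2)² = π(1.5100e-03 m)² = 7.163e-06 m²
R_3 = (2.57×10^-8)(60)/(7.163e-06) = 0.2153 Ω
R_total = R_1 + R_2 + R_3 = 0.794 Ω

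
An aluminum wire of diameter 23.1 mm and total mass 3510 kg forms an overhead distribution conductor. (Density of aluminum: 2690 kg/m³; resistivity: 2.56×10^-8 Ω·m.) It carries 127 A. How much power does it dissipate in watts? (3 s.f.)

A = π(d/2)² = π(1.1550e-02 m)² = 4.1910e-04 m²
L = m/(density·A) = 3510/(2690×4.1910e-04) = 3113 m
R = ρL/A = (2.56×10^-8)(3113)/(4.1910e-04) = 0.1902 Ω
P = I²R = (127)² × 0.1902 = 3070 W

3070 W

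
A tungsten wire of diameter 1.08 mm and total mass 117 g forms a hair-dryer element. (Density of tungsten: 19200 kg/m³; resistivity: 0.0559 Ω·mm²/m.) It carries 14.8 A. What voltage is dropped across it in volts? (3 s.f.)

ρ = 0.0559 Ω·mm²/m = 5.59×10^-8 Ω·m
A = π(d/2)² = π(5.4000e-04 m)² = 9.1609e-07 m²
L = m/(density·A) = 0.117/(19200×9.1609e-07) = 6.652 m
R = ρL/A = (5.59×10^-8)(6.652)/(9.1609e-07) = 0.4059 Ω
V = IR = 14.8 × 0.4059 = 6.01 V

6.01 V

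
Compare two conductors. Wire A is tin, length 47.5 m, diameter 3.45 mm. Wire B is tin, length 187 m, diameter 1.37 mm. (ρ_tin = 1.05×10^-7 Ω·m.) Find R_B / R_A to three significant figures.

25.0

R ∝ ρL/d², so R_B/R_A = (L_B/L_A) × (d_A/d_B)²
= (187/47.5) × (3.45/1.37)² = 25.0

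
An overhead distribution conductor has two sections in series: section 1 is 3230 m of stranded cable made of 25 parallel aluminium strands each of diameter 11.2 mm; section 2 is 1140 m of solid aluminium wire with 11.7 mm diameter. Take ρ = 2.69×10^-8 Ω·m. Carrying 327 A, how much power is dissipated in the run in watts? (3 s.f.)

Section 1: A_strand = π(5.6000e-03)² = 9.852e-05 m²; R₁ = ρL/(N·A_s) = (2.69×10^-8)(3230)/(25×9.852e-05) = 0.03528 Ω
Section 2: A = π(d/2)² = π(5.8500e-03 m)² = 1.075e-04 m²
R₂ = (2.69×10^-8)(1140)/(1.075e-04) = 0.2852 Ω
R = R₁ + R₂ = 0.3205 Ω
P = I²R = (327)² × 0.3205 = 34300 W

34300 W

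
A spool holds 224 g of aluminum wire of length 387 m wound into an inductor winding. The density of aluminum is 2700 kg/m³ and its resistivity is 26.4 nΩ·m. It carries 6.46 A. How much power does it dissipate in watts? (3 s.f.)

ρ = 26.4 nΩ·m = 2.64×10^-8 Ω·m
A = m/(density·L) = 0.224/(2700×387) = 2.1437e-07 m²
R = ρL/A = (2.64×10^-8)(387)/(2.1437e-07) = 47.66 Ω
P = I²R = (6.46)² × 47.66 = 1990 W

1990 W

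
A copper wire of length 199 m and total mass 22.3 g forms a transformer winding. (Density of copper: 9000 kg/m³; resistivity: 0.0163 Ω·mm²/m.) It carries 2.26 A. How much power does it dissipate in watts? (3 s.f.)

1330 W

ρ = 0.0163 Ω·mm²/m = 1.63×10^-8 Ω·m
A = m/(density·L) = 0.0223/(9000×199) = 1.2451e-08 m²
R = ρL/A = (1.63×10^-8)(199)/(1.2451e-08) = 260.5 Ω
P = I²R = (2.26)² × 260.5 = 1330 W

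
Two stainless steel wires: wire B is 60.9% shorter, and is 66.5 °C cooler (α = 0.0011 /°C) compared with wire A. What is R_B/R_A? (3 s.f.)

0.362

R ∝ ρL/d² with ρ ∝ (1+αΔT), so R_B/R_A = (1 − 60.9/100) × (1 − 0.0011×66.5)
= 0.391 × 0.9268 = 0.362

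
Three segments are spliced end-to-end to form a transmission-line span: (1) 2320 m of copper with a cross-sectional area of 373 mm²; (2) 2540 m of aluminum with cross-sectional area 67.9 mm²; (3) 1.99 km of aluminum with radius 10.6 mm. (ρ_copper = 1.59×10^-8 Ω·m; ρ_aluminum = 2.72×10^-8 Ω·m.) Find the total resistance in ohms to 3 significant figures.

Seg 1: A = 373 mm² = 3.730e-04 m²
R_1 = (1.59×10^-8)(2320)/(3.730e-04) = 0.0989 Ω
Seg 2: A = 67.9 mm² = 6.790e-05 m²
R_2 = (2.72×10^-8)(2540)/(6.790e-05) = 1.017 Ω
Seg 3: A = πr² = π(1.0600e-02 m)² = 3.530e-04 m²
R_3 = (2.72×10^-8)(1990)/(3.530e-04) = 0.1533 Ω
R_total = R_1 + R_2 + R_3 = 1.27 Ω

1.27 Ω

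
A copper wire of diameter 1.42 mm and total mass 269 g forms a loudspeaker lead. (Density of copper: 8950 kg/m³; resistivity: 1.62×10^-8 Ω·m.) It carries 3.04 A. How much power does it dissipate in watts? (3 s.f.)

1.79 W

A = π(d/2)² = π(7.1000e-04 m)² = 1.5837e-06 m²
L = m/(density·A) = 0.269/(8950×1.5837e-06) = 18.98 m
R = ρL/A = (1.62×10^-8)(18.98)/(1.5837e-06) = 0.1941 Ω
P = I²R = (3.04)² × 0.1941 = 1.79 W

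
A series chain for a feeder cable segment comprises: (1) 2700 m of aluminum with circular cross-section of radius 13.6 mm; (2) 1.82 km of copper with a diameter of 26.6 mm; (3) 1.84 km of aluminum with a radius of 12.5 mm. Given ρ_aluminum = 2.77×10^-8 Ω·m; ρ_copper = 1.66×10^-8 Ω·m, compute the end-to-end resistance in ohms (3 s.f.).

Seg 1: A = πr² = π(1.3600e-02 m)² = 5.811e-04 m²
R_1 = (2.77×10^-8)(2700)/(5.811e-04) = 0.1287 Ω
Seg 2: A = π(d/2)² = π(1.3300e-02 m)² = 5.557e-04 m²
R_2 = (1.66×10^-8)(1820)/(5.557e-04) = 0.05437 Ω
Seg 3: A = πr² = π(1.2500e-02 m)² = 4.909e-04 m²
R_3 = (2.77×10^-8)(1840)/(4.909e-04) = 0.1038 Ω
R_total = R_1 + R_2 + R_3 = 0.287 Ω

0.287 Ω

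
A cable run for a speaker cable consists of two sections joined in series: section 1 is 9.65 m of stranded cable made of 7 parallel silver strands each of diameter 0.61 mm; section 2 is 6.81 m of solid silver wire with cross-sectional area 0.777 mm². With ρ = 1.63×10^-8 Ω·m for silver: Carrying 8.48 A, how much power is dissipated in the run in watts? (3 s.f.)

15.8 W

Section 1: A_strand = π(3.0500e-04)² = 2.922e-07 m²; R₁ = ρL/(N·A_s) = (1.63×10^-8)(9.65)/(7×2.922e-07) = 0.07689 Ω
Section 2: A = 0.777 mm² = 7.770e-07 m²
R₂ = (1.63×10^-8)(6.81)/(7.770e-07) = 0.1429 Ω
R = R₁ + R₂ = 0.2198 Ω
P = I²R = (8.48)² × 0.2198 = 15.8 W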